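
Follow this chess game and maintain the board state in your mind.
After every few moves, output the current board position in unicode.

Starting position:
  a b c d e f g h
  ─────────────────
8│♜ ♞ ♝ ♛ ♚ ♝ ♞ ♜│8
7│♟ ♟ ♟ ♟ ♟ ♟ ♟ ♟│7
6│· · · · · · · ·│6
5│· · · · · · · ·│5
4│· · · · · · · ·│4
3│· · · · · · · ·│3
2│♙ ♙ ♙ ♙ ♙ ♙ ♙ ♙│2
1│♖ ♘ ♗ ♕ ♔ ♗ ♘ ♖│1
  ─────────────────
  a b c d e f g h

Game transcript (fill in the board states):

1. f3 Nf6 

  a b c d e f g h
  ─────────────────
8│♜ ♞ ♝ ♛ ♚ ♝ · ♜│8
7│♟ ♟ ♟ ♟ ♟ ♟ ♟ ♟│7
6│· · · · · ♞ · ·│6
5│· · · · · · · ·│5
4│· · · · · · · ·│4
3│· · · · · ♙ · ·│3
2│♙ ♙ ♙ ♙ ♙ · ♙ ♙│2
1│♖ ♘ ♗ ♕ ♔ ♗ ♘ ♖│1
  ─────────────────
  a b c d e f g h

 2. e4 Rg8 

  a b c d e f g h
  ─────────────────
8│♜ ♞ ♝ ♛ ♚ ♝ ♜ ·│8
7│♟ ♟ ♟ ♟ ♟ ♟ ♟ ♟│7
6│· · · · · ♞ · ·│6
5│· · · · · · · ·│5
4│· · · · ♙ · · ·│4
3│· · · · · ♙ · ·│3
2│♙ ♙ ♙ ♙ · · ♙ ♙│2
1│♖ ♘ ♗ ♕ ♔ ♗ ♘ ♖│1
  ─────────────────
  a b c d e f g h

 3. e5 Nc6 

  a b c d e f g h
  ─────────────────
8│♜ · ♝ ♛ ♚ ♝ ♜ ·│8
7│♟ ♟ ♟ ♟ ♟ ♟ ♟ ♟│7
6│· · ♞ · · ♞ · ·│6
5│· · · · ♙ · · ·│5
4│· · · · · · · ·│4
3│· · · · · ♙ · ·│3
2│♙ ♙ ♙ ♙ · · ♙ ♙│2
1│♖ ♘ ♗ ♕ ♔ ♗ ♘ ♖│1
  ─────────────────
  a b c d e f g h

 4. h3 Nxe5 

  a b c d e f g h
  ─────────────────
8│♜ · ♝ ♛ ♚ ♝ ♜ ·│8
7│♟ ♟ ♟ ♟ ♟ ♟ ♟ ♟│7
6│· · · · · ♞ · ·│6
5│· · · · ♞ · · ·│5
4│· · · · · · · ·│4
3│· · · · · ♙ · ♙│3
2│♙ ♙ ♙ ♙ · · ♙ ·│2
1│♖ ♘ ♗ ♕ ♔ ♗ ♘ ♖│1
  ─────────────────
  a b c d e f g h

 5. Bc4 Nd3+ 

  a b c d e f g h
  ─────────────────
8│♜ · ♝ ♛ ♚ ♝ ♜ ·│8
7│♟ ♟ ♟ ♟ ♟ ♟ ♟ ♟│7
6│· · · · · ♞ · ·│6
5│· · · · · · · ·│5
4│· · ♗ · · · · ·│4
3│· · · ♞ · ♙ · ♙│3
2│♙ ♙ ♙ ♙ · · ♙ ·│2
1│♖ ♘ ♗ ♕ ♔ · ♘ ♖│1
  ─────────────────
  a b c d e f g h



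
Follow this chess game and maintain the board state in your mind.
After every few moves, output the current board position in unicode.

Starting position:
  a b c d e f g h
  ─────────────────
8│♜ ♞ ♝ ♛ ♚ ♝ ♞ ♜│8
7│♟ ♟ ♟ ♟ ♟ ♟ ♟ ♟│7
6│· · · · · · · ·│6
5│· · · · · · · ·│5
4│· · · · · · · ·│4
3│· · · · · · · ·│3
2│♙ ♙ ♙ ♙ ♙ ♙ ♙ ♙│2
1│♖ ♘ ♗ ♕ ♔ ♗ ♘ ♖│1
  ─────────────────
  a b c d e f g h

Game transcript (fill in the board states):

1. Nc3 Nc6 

  a b c d e f g h
  ─────────────────
8│♜ · ♝ ♛ ♚ ♝ ♞ ♜│8
7│♟ ♟ ♟ ♟ ♟ ♟ ♟ ♟│7
6│· · ♞ · · · · ·│6
5│· · · · · · · ·│5
4│· · · · · · · ·│4
3│· · ♘ · · · · ·│3
2│♙ ♙ ♙ ♙ ♙ ♙ ♙ ♙│2
1│♖ · ♗ ♕ ♔ ♗ ♘ ♖│1
  ─────────────────
  a b c d e f g h

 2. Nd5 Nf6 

  a b c d e f g h
  ─────────────────
8│♜ · ♝ ♛ ♚ ♝ · ♜│8
7│♟ ♟ ♟ ♟ ♟ ♟ ♟ ♟│7
6│· · ♞ · · ♞ · ·│6
5│· · · ♘ · · · ·│5
4│· · · · · · · ·│4
3│· · · · · · · ·│3
2│♙ ♙ ♙ ♙ ♙ ♙ ♙ ♙│2
1│♖ · ♗ ♕ ♔ ♗ ♘ ♖│1
  ─────────────────
  a b c d e f g h

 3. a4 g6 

  a b c d e f g h
  ─────────────────
8│♜ · ♝ ♛ ♚ ♝ · ♜│8
7│♟ ♟ ♟ ♟ ♟ ♟ · ♟│7
6│· · ♞ · · ♞ ♟ ·│6
5│· · · ♘ · · · ·│5
4│♙ · · · · · · ·│4
3│· · · · · · · ·│3
2│· ♙ ♙ ♙ ♙ ♙ ♙ ♙│2
1│♖ · ♗ ♕ ♔ ♗ ♘ ♖│1
  ─────────────────
  a b c d e f g h

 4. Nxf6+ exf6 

  a b c d e f g h
  ─────────────────
8│♜ · ♝ ♛ ♚ ♝ · ♜│8
7│♟ ♟ ♟ ♟ · ♟ · ♟│7
6│· · ♞ · · ♟ ♟ ·│6
5│· · · · · · · ·│5
4│♙ · · · · · · ·│4
3│· · · · · · · ·│3
2│· ♙ ♙ ♙ ♙ ♙ ♙ ♙│2
1│♖ · ♗ ♕ ♔ ♗ ♘ ♖│1
  ─────────────────
  a b c d e f g h

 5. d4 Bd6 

  a b c d e f g h
  ─────────────────
8│♜ · ♝ ♛ ♚ · · ♜│8
7│♟ ♟ ♟ ♟ · ♟ · ♟│7
6│· · ♞ ♝ · ♟ ♟ ·│6
5│· · · · · · · ·│5
4│♙ · · ♙ · · · ·│4
3│· · · · · · · ·│3
2│· ♙ ♙ · ♙ ♙ ♙ ♙│2
1│♖ · ♗ ♕ ♔ ♗ ♘ ♖│1
  ─────────────────
  a b c d e f g h



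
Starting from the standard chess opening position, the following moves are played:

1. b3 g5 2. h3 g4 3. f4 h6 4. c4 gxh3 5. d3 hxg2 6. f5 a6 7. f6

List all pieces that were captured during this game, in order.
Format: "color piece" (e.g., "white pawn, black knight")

Tracking captures:
  gxh3: captured white pawn
  hxg2: captured white pawn

white pawn, white pawn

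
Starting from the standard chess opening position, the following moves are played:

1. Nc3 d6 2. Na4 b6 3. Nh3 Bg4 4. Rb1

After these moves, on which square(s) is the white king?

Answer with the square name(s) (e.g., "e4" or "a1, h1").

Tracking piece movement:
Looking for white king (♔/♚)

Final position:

  a b c d e f g h
  ─────────────────
8│♜ ♞ · ♛ ♚ ♝ ♞ ♜│8
7│♟ · ♟ · ♟ ♟ ♟ ♟│7
6│· ♟ · ♟ · · · ·│6
5│· · · · · · · ·│5
4│♘ · · · · · ♝ ·│4
3│· · · · · · · ♘│3
2│♙ ♙ ♙ ♙ ♙ ♙ ♙ ♙│2
1│· ♖ ♗ ♕ ♔ ♗ · ♖│1
  ─────────────────
  a b c d e f g h


e1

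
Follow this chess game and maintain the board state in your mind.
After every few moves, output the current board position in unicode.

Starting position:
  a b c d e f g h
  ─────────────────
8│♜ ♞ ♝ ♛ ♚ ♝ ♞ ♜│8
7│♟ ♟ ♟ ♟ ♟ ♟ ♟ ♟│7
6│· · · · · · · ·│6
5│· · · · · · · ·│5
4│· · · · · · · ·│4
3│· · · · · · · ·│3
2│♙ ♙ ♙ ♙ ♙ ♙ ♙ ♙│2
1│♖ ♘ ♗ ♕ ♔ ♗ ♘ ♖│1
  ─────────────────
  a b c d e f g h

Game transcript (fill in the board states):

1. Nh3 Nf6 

  a b c d e f g h
  ─────────────────
8│♜ ♞ ♝ ♛ ♚ ♝ · ♜│8
7│♟ ♟ ♟ ♟ ♟ ♟ ♟ ♟│7
6│· · · · · ♞ · ·│6
5│· · · · · · · ·│5
4│· · · · · · · ·│4
3│· · · · · · · ♘│3
2│♙ ♙ ♙ ♙ ♙ ♙ ♙ ♙│2
1│♖ ♘ ♗ ♕ ♔ ♗ · ♖│1
  ─────────────────
  a b c d e f g h

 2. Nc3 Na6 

  a b c d e f g h
  ─────────────────
8│♜ · ♝ ♛ ♚ ♝ · ♜│8
7│♟ ♟ ♟ ♟ ♟ ♟ ♟ ♟│7
6│♞ · · · · ♞ · ·│6
5│· · · · · · · ·│5
4│· · · · · · · ·│4
3│· · ♘ · · · · ♘│3
2│♙ ♙ ♙ ♙ ♙ ♙ ♙ ♙│2
1│♖ · ♗ ♕ ♔ ♗ · ♖│1
  ─────────────────
  a b c d e f g h

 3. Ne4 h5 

  a b c d e f g h
  ─────────────────
8│♜ · ♝ ♛ ♚ ♝ · ♜│8
7│♟ ♟ ♟ ♟ ♟ ♟ ♟ ·│7
6│♞ · · · · ♞ · ·│6
5│· · · · · · · ♟│5
4│· · · · ♘ · · ·│4
3│· · · · · · · ♘│3
2│♙ ♙ ♙ ♙ ♙ ♙ ♙ ♙│2
1│♖ · ♗ ♕ ♔ ♗ · ♖│1
  ─────────────────
  a b c d e f g h

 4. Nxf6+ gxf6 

  a b c d e f g h
  ─────────────────
8│♜ · ♝ ♛ ♚ ♝ · ♜│8
7│♟ ♟ ♟ ♟ ♟ ♟ · ·│7
6│♞ · · · · ♟ · ·│6
5│· · · · · · · ♟│5
4│· · · · · · · ·│4
3│· · · · · · · ♘│3
2│♙ ♙ ♙ ♙ ♙ ♙ ♙ ♙│2
1│♖ · ♗ ♕ ♔ ♗ · ♖│1
  ─────────────────
  a b c d e f g h

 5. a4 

  a b c d e f g h
  ─────────────────
8│♜ · ♝ ♛ ♚ ♝ · ♜│8
7│♟ ♟ ♟ ♟ ♟ ♟ · ·│7
6│♞ · · · · ♟ · ·│6
5│· · · · · · · ♟│5
4│♙ · · · · · · ·│4
3│· · · · · · · ♘│3
2│· ♙ ♙ ♙ ♙ ♙ ♙ ♙│2
1│♖ · ♗ ♕ ♔ ♗ · ♖│1
  ─────────────────
  a b c d e f g h


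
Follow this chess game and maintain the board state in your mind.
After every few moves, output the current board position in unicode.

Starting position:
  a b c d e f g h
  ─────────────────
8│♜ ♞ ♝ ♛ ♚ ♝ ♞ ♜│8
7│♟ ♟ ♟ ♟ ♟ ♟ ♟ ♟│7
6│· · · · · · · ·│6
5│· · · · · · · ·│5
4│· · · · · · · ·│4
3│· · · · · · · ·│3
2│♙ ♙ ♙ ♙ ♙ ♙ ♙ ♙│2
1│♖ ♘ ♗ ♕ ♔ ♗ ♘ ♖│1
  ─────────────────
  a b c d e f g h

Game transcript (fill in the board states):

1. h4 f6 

  a b c d e f g h
  ─────────────────
8│♜ ♞ ♝ ♛ ♚ ♝ ♞ ♜│8
7│♟ ♟ ♟ ♟ ♟ · ♟ ♟│7
6│· · · · · ♟ · ·│6
5│· · · · · · · ·│5
4│· · · · · · · ♙│4
3│· · · · · · · ·│3
2│♙ ♙ ♙ ♙ ♙ ♙ ♙ ·│2
1│♖ ♘ ♗ ♕ ♔ ♗ ♘ ♖│1
  ─────────────────
  a b c d e f g h

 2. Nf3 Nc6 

  a b c d e f g h
  ─────────────────
8│♜ · ♝ ♛ ♚ ♝ ♞ ♜│8
7│♟ ♟ ♟ ♟ ♟ · ♟ ♟│7
6│· · ♞ · · ♟ · ·│6
5│· · · · · · · ·│5
4│· · · · · · · ♙│4
3│· · · · · ♘ · ·│3
2│♙ ♙ ♙ ♙ ♙ ♙ ♙ ·│2
1│♖ ♘ ♗ ♕ ♔ ♗ · ♖│1
  ─────────────────
  a b c d e f g h

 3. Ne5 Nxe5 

  a b c d e f g h
  ─────────────────
8│♜ · ♝ ♛ ♚ ♝ ♞ ♜│8
7│♟ ♟ ♟ ♟ ♟ · ♟ ♟│7
6│· · · · · ♟ · ·│6
5│· · · · ♞ · · ·│5
4│· · · · · · · ♙│4
3│· · · · · · · ·│3
2│♙ ♙ ♙ ♙ ♙ ♙ ♙ ·│2
1│♖ ♘ ♗ ♕ ♔ ♗ · ♖│1
  ─────────────────
  a b c d e f g h

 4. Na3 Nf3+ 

  a b c d e f g h
  ─────────────────
8│♜ · ♝ ♛ ♚ ♝ ♞ ♜│8
7│♟ ♟ ♟ ♟ ♟ · ♟ ♟│7
6│· · · · · ♟ · ·│6
5│· · · · · · · ·│5
4│· · · · · · · ♙│4
3│♘ · · · · ♞ · ·│3
2│♙ ♙ ♙ ♙ ♙ ♙ ♙ ·│2
1│♖ · ♗ ♕ ♔ ♗ · ♖│1
  ─────────────────
  a b c d e f g h

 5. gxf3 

  a b c d e f g h
  ─────────────────
8│♜ · ♝ ♛ ♚ ♝ ♞ ♜│8
7│♟ ♟ ♟ ♟ ♟ · ♟ ♟│7
6│· · · · · ♟ · ·│6
5│· · · · · · · ·│5
4│· · · · · · · ♙│4
3│♘ · · · · ♙ · ·│3
2│♙ ♙ ♙ ♙ ♙ ♙ · ·│2
1│♖ · ♗ ♕ ♔ ♗ · ♖│1
  ─────────────────
  a b c d e f g h


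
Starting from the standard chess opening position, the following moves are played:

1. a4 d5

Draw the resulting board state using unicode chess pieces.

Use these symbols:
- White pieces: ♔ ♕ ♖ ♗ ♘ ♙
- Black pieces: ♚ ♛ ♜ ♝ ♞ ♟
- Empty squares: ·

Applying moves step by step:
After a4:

♜ ♞ ♝ ♛ ♚ ♝ ♞ ♜
♟ ♟ ♟ ♟ ♟ ♟ ♟ ♟
· · · · · · · ·
· · · · · · · ·
♙ · · · · · · ·
· · · · · · · ·
· ♙ ♙ ♙ ♙ ♙ ♙ ♙
♖ ♘ ♗ ♕ ♔ ♗ ♘ ♖


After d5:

♜ ♞ ♝ ♛ ♚ ♝ ♞ ♜
♟ ♟ ♟ · ♟ ♟ ♟ ♟
· · · · · · · ·
· · · ♟ · · · ·
♙ · · · · · · ·
· · · · · · · ·
· ♙ ♙ ♙ ♙ ♙ ♙ ♙
♖ ♘ ♗ ♕ ♔ ♗ ♘ ♖



  a b c d e f g h
  ─────────────────
8│♜ ♞ ♝ ♛ ♚ ♝ ♞ ♜│8
7│♟ ♟ ♟ · ♟ ♟ ♟ ♟│7
6│· · · · · · · ·│6
5│· · · ♟ · · · ·│5
4│♙ · · · · · · ·│4
3│· · · · · · · ·│3
2│· ♙ ♙ ♙ ♙ ♙ ♙ ♙│2
1│♖ ♘ ♗ ♕ ♔ ♗ ♘ ♖│1
  ─────────────────
  a b c d e f g h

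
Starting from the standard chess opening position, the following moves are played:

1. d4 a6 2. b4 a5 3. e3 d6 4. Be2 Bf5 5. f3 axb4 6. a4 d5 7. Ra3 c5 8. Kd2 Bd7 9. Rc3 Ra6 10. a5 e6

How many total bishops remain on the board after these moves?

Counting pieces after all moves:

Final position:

  a b c d e f g h
  ─────────────────
8│· ♞ · ♛ ♚ ♝ ♞ ♜│8
7│· ♟ · ♝ · ♟ ♟ ♟│7
6│♜ · · · ♟ · · ·│6
5│♙ · ♟ ♟ · · · ·│5
4│· ♟ · ♙ · · · ·│4
3│· · ♖ · ♙ ♙ · ·│3
2│· · ♙ ♔ ♗ · ♙ ♙│2
1│· ♘ ♗ ♕ · · ♘ ♖│1
  ─────────────────
  a b c d e f g h


4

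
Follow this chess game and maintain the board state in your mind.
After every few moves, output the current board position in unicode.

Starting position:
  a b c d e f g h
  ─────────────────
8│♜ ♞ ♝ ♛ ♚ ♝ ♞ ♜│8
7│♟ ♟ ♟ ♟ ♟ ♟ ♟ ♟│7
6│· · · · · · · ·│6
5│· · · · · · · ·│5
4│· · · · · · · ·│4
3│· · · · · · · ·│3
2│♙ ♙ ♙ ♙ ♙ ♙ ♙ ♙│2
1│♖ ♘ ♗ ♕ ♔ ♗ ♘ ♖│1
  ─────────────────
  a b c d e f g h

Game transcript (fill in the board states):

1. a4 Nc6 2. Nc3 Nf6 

  a b c d e f g h
  ─────────────────
8│♜ · ♝ ♛ ♚ ♝ · ♜│8
7│♟ ♟ ♟ ♟ ♟ ♟ ♟ ♟│7
6│· · ♞ · · ♞ · ·│6
5│· · · · · · · ·│5
4│♙ · · · · · · ·│4
3│· · ♘ · · · · ·│3
2│· ♙ ♙ ♙ ♙ ♙ ♙ ♙│2
1│♖ · ♗ ♕ ♔ ♗ ♘ ♖│1
  ─────────────────
  a b c d e f g h

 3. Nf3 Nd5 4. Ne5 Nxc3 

  a b c d e f g h
  ─────────────────
8│♜ · ♝ ♛ ♚ ♝ · ♜│8
7│♟ ♟ ♟ ♟ ♟ ♟ ♟ ♟│7
6│· · ♞ · · · · ·│6
5│· · · · ♘ · · ·│5
4│♙ · · · · · · ·│4
3│· · ♞ · · · · ·│3
2│· ♙ ♙ ♙ ♙ ♙ ♙ ♙│2
1│♖ · ♗ ♕ ♔ ♗ · ♖│1
  ─────────────────
  a b c d e f g h

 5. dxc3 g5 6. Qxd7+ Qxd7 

  a b c d e f g h
  ─────────────────
8│♜ · ♝ · ♚ ♝ · ♜│8
7│♟ ♟ ♟ ♛ ♟ ♟ · ♟│7
6│· · ♞ · · · · ·│6
5│· · · · ♘ · ♟ ·│5
4│♙ · · · · · · ·│4
3│· · ♙ · · · · ·│3
2│· ♙ ♙ · ♙ ♙ ♙ ♙│2
1│♖ · ♗ · ♔ ♗ · ♖│1
  ─────────────────
  a b c d e f g h

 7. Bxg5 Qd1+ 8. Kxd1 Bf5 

  a b c d e f g h
  ─────────────────
8│♜ · · · ♚ ♝ · ♜│8
7│♟ ♟ ♟ · ♟ ♟ · ♟│7
6│· · ♞ · · · · ·│6
5│· · · · ♘ ♝ ♗ ·│5
4│♙ · · · · · · ·│4
3│· · ♙ · · · · ·│3
2│· ♙ ♙ · ♙ ♙ ♙ ♙│2
1│♖ · · ♔ · ♗ · ♖│1
  ─────────────────
  a b c d e f g h

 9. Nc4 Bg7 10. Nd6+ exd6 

  a b c d e f g h
  ─────────────────
8│♜ · · · ♚ · · ♜│8
7│♟ ♟ ♟ · · ♟ ♝ ♟│7
6│· · ♞ ♟ · · · ·│6
5│· · · · · ♝ ♗ ·│5
4│♙ · · · · · · ·│4
3│· · ♙ · · · · ·│3
2│· ♙ ♙ · ♙ ♙ ♙ ♙│2
1│♖ · · ♔ · ♗ · ♖│1
  ─────────────────
  a b c d e f g h



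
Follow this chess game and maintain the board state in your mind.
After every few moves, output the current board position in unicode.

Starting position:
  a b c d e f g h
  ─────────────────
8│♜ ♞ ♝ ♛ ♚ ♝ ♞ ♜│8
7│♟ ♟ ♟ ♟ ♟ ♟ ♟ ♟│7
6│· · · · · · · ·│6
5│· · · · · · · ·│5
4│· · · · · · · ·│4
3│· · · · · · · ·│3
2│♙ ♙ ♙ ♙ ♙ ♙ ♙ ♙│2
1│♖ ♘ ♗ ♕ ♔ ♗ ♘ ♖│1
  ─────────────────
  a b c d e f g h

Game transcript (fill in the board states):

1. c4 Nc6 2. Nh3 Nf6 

  a b c d e f g h
  ─────────────────
8│♜ · ♝ ♛ ♚ ♝ · ♜│8
7│♟ ♟ ♟ ♟ ♟ ♟ ♟ ♟│7
6│· · ♞ · · ♞ · ·│6
5│· · · · · · · ·│5
4│· · ♙ · · · · ·│4
3│· · · · · · · ♘│3
2│♙ ♙ · ♙ ♙ ♙ ♙ ♙│2
1│♖ ♘ ♗ ♕ ♔ ♗ · ♖│1
  ─────────────────
  a b c d e f g h

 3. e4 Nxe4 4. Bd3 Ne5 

  a b c d e f g h
  ─────────────────
8│♜ · ♝ ♛ ♚ ♝ · ♜│8
7│♟ ♟ ♟ ♟ ♟ ♟ ♟ ♟│7
6│· · · · · · · ·│6
5│· · · · ♞ · · ·│5
4│· · ♙ · ♞ · · ·│4
3│· · · ♗ · · · ♘│3
2│♙ ♙ · ♙ · ♙ ♙ ♙│2
1│♖ ♘ ♗ ♕ ♔ · · ♖│1
  ─────────────────
  a b c d e f g h

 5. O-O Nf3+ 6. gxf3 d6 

  a b c d e f g h
  ─────────────────
8│♜ · ♝ ♛ ♚ ♝ · ♜│8
7│♟ ♟ ♟ · ♟ ♟ ♟ ♟│7
6│· · · ♟ · · · ·│6
5│· · · · · · · ·│5
4│· · ♙ · ♞ · · ·│4
3│· · · ♗ · ♙ · ♘│3
2│♙ ♙ · ♙ · ♙ · ♙│2
1│♖ ♘ ♗ ♕ · ♖ ♔ ·│1
  ─────────────────
  a b c d e f g h

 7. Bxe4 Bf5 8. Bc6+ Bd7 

  a b c d e f g h
  ─────────────────
8│♜ · · ♛ ♚ ♝ · ♜│8
7│♟ ♟ ♟ ♝ ♟ ♟ ♟ ♟│7
6│· · ♗ ♟ · · · ·│6
5│· · · · · · · ·│5
4│· · ♙ · · · · ·│4
3│· · · · · ♙ · ♘│3
2│♙ ♙ · ♙ · ♙ · ♙│2
1│♖ ♘ ♗ ♕ · ♖ ♔ ·│1
  ─────────────────
  a b c d e f g h

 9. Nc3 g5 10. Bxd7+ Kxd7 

  a b c d e f g h
  ─────────────────
8│♜ · · ♛ · ♝ · ♜│8
7│♟ ♟ ♟ ♚ ♟ ♟ · ♟│7
6│· · · ♟ · · · ·│6
5│· · · · · · ♟ ·│5
4│· · ♙ · · · · ·│4
3│· · ♘ · · ♙ · ♘│3
2│♙ ♙ · ♙ · ♙ · ♙│2
1│♖ · ♗ ♕ · ♖ ♔ ·│1
  ─────────────────
  a b c d e f g h



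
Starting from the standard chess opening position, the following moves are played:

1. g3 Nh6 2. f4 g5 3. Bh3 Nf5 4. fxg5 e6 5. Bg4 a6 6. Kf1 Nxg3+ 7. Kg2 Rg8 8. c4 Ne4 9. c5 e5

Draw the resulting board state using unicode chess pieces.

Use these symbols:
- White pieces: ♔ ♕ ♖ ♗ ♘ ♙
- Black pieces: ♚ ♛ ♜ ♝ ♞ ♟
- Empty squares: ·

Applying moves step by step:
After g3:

♜ ♞ ♝ ♛ ♚ ♝ ♞ ♜
♟ ♟ ♟ ♟ ♟ ♟ ♟ ♟
· · · · · · · ·
· · · · · · · ·
· · · · · · · ·
· · · · · · ♙ ·
♙ ♙ ♙ ♙ ♙ ♙ · ♙
♖ ♘ ♗ ♕ ♔ ♗ ♘ ♖


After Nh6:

♜ ♞ ♝ ♛ ♚ ♝ · ♜
♟ ♟ ♟ ♟ ♟ ♟ ♟ ♟
· · · · · · · ♞
· · · · · · · ·
· · · · · · · ·
· · · · · · ♙ ·
♙ ♙ ♙ ♙ ♙ ♙ · ♙
♖ ♘ ♗ ♕ ♔ ♗ ♘ ♖


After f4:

♜ ♞ ♝ ♛ ♚ ♝ · ♜
♟ ♟ ♟ ♟ ♟ ♟ ♟ ♟
· · · · · · · ♞
· · · · · · · ·
· · · · · ♙ · ·
· · · · · · ♙ ·
♙ ♙ ♙ ♙ ♙ · · ♙
♖ ♘ ♗ ♕ ♔ ♗ ♘ ♖


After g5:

♜ ♞ ♝ ♛ ♚ ♝ · ♜
♟ ♟ ♟ ♟ ♟ ♟ · ♟
· · · · · · · ♞
· · · · · · ♟ ·
· · · · · ♙ · ·
· · · · · · ♙ ·
♙ ♙ ♙ ♙ ♙ · · ♙
♖ ♘ ♗ ♕ ♔ ♗ ♘ ♖


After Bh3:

♜ ♞ ♝ ♛ ♚ ♝ · ♜
♟ ♟ ♟ ♟ ♟ ♟ · ♟
· · · · · · · ♞
· · · · · · ♟ ·
· · · · · ♙ · ·
· · · · · · ♙ ♗
♙ ♙ ♙ ♙ ♙ · · ♙
♖ ♘ ♗ ♕ ♔ · ♘ ♖


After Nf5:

♜ ♞ ♝ ♛ ♚ ♝ · ♜
♟ ♟ ♟ ♟ ♟ ♟ · ♟
· · · · · · · ·
· · · · · ♞ ♟ ·
· · · · · ♙ · ·
· · · · · · ♙ ♗
♙ ♙ ♙ ♙ ♙ · · ♙
♖ ♘ ♗ ♕ ♔ · ♘ ♖


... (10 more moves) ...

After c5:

♜ ♞ ♝ ♛ ♚ ♝ ♜ ·
· ♟ ♟ ♟ · ♟ · ♟
♟ · · · ♟ · · ·
· · ♙ · · · ♙ ·
· · · · ♞ · ♗ ·
· · · · · · · ·
♙ ♙ · ♙ ♙ · ♔ ♙
♖ ♘ ♗ ♕ · · ♘ ♖


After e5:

♜ ♞ ♝ ♛ ♚ ♝ ♜ ·
· ♟ ♟ ♟ · ♟ · ♟
♟ · · · · · · ·
· · ♙ · ♟ · ♙ ·
· · · · ♞ · ♗ ·
· · · · · · · ·
♙ ♙ · ♙ ♙ · ♔ ♙
♖ ♘ ♗ ♕ · · ♘ ♖



  a b c d e f g h
  ─────────────────
8│♜ ♞ ♝ ♛ ♚ ♝ ♜ ·│8
7│· ♟ ♟ ♟ · ♟ · ♟│7
6│♟ · · · · · · ·│6
5│· · ♙ · ♟ · ♙ ·│5
4│· · · · ♞ · ♗ ·│4
3│· · · · · · · ·│3
2│♙ ♙ · ♙ ♙ · ♔ ♙│2
1│♖ ♘ ♗ ♕ · · ♘ ♖│1
  ─────────────────
  a b c d e f g h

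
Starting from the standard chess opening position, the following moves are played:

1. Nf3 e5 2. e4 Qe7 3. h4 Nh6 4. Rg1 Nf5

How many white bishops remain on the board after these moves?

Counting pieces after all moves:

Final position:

  a b c d e f g h
  ─────────────────
8│♜ ♞ ♝ · ♚ ♝ · ♜│8
7│♟ ♟ ♟ ♟ ♛ ♟ ♟ ♟│7
6│· · · · · · · ·│6
5│· · · · ♟ ♞ · ·│5
4│· · · · ♙ · · ♙│4
3│· · · · · ♘ · ·│3
2│♙ ♙ ♙ ♙ · ♙ ♙ ·│2
1│♖ ♘ ♗ ♕ ♔ ♗ ♖ ·│1
  ─────────────────
  a b c d e f g h


2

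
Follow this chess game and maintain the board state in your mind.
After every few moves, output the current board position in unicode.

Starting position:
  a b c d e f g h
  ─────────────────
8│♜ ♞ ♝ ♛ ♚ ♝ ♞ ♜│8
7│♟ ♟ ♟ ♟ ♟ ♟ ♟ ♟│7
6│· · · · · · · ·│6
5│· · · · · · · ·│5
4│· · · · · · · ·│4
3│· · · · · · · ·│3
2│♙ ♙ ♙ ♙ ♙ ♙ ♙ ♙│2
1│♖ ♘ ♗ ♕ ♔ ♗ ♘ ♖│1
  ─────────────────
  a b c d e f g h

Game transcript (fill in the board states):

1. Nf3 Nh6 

  a b c d e f g h
  ─────────────────
8│♜ ♞ ♝ ♛ ♚ ♝ · ♜│8
7│♟ ♟ ♟ ♟ ♟ ♟ ♟ ♟│7
6│· · · · · · · ♞│6
5│· · · · · · · ·│5
4│· · · · · · · ·│4
3│· · · · · ♘ · ·│3
2│♙ ♙ ♙ ♙ ♙ ♙ ♙ ♙│2
1│♖ ♘ ♗ ♕ ♔ ♗ · ♖│1
  ─────────────────
  a b c d e f g h

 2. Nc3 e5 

  a b c d e f g h
  ─────────────────
8│♜ ♞ ♝ ♛ ♚ ♝ · ♜│8
7│♟ ♟ ♟ ♟ · ♟ ♟ ♟│7
6│· · · · · · · ♞│6
5│· · · · ♟ · · ·│5
4│· · · · · · · ·│4
3│· · ♘ · · ♘ · ·│3
2│♙ ♙ ♙ ♙ ♙ ♙ ♙ ♙│2
1│♖ · ♗ ♕ ♔ ♗ · ♖│1
  ─────────────────
  a b c d e f g h

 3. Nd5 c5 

  a b c d e f g h
  ─────────────────
8│♜ ♞ ♝ ♛ ♚ ♝ · ♜│8
7│♟ ♟ · ♟ · ♟ ♟ ♟│7
6│· · · · · · · ♞│6
5│· · ♟ ♘ ♟ · · ·│5
4│· · · · · · · ·│4
3│· · · · · ♘ · ·│3
2│♙ ♙ ♙ ♙ ♙ ♙ ♙ ♙│2
1│♖ · ♗ ♕ ♔ ♗ · ♖│1
  ─────────────────
  a b c d e f g h



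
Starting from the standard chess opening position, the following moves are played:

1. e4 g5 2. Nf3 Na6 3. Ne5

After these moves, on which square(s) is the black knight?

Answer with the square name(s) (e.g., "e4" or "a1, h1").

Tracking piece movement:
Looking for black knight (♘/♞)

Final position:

  a b c d e f g h
  ─────────────────
8│♜ · ♝ ♛ ♚ ♝ ♞ ♜│8
7│♟ ♟ ♟ ♟ ♟ ♟ · ♟│7
6│♞ · · · · · · ·│6
5│· · · · ♘ · ♟ ·│5
4│· · · · ♙ · · ·│4
3│· · · · · · · ·│3
2│♙ ♙ ♙ ♙ · ♙ ♙ ♙│2
1│♖ ♘ ♗ ♕ ♔ ♗ · ♖│1
  ─────────────────
  a b c d e f g h


a6, g8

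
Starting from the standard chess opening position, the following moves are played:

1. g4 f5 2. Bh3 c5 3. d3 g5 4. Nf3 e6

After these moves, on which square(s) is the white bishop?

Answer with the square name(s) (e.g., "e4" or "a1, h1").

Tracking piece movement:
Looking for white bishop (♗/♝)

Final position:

  a b c d e f g h
  ─────────────────
8│♜ ♞ ♝ ♛ ♚ ♝ ♞ ♜│8
7│♟ ♟ · ♟ · · · ♟│7
6│· · · · ♟ · · ·│6
5│· · ♟ · · ♟ ♟ ·│5
4│· · · · · · ♙ ·│4
3│· · · ♙ · ♘ · ♗│3
2│♙ ♙ ♙ · ♙ ♙ · ♙│2
1│♖ ♘ ♗ ♕ ♔ · · ♖│1
  ─────────────────
  a b c d e f g h


c1, h3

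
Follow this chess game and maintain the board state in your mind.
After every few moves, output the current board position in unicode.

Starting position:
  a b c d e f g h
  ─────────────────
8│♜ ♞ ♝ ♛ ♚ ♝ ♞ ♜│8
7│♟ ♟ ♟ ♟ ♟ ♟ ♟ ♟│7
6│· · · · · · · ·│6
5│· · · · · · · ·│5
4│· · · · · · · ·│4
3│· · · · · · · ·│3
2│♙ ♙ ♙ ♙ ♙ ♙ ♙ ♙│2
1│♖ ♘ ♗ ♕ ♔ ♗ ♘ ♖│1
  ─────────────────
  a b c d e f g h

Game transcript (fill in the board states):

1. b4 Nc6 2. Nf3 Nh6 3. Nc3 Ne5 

  a b c d e f g h
  ─────────────────
8│♜ · ♝ ♛ ♚ ♝ · ♜│8
7│♟ ♟ ♟ ♟ ♟ ♟ ♟ ♟│7
6│· · · · · · · ♞│6
5│· · · · ♞ · · ·│5
4│· ♙ · · · · · ·│4
3│· · ♘ · · ♘ · ·│3
2│♙ · ♙ ♙ ♙ ♙ ♙ ♙│2
1│♖ · ♗ ♕ ♔ ♗ · ♖│1
  ─────────────────
  a b c d e f g h

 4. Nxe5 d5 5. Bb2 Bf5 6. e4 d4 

  a b c d e f g h
  ─────────────────
8│♜ · · ♛ ♚ ♝ · ♜│8
7│♟ ♟ ♟ · ♟ ♟ ♟ ♟│7
6│· · · · · · · ♞│6
5│· · · · ♘ ♝ · ·│5
4│· ♙ · ♟ ♙ · · ·│4
3│· · ♘ · · · · ·│3
2│♙ ♗ ♙ ♙ · ♙ ♙ ♙│2
1│♖ · · ♕ ♔ ♗ · ♖│1
  ─────────────────
  a b c d e f g h

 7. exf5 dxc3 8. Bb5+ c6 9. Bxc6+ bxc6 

  a b c d e f g h
  ─────────────────
8│♜ · · ♛ ♚ ♝ · ♜│8
7│♟ · · · ♟ ♟ ♟ ♟│7
6│· · ♟ · · · · ♞│6
5│· · · · ♘ ♙ · ·│5
4│· ♙ · · · · · ·│4
3│· · ♟ · · · · ·│3
2│♙ ♗ ♙ ♙ · ♙ ♙ ♙│2
1│♖ · · ♕ ♔ · · ♖│1
  ─────────────────
  a b c d e f g h

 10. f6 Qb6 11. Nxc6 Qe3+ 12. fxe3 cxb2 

  a b c d e f g h
  ─────────────────
8│♜ · · · ♚ ♝ · ♜│8
7│♟ · · · ♟ ♟ ♟ ♟│7
6│· · ♘ · · ♙ · ♞│6
5│· · · · · · · ·│5
4│· ♙ · · · · · ·│4
3│· · · · ♙ · · ·│3
2│♙ ♟ ♙ ♙ · · ♙ ♙│2
1│♖ · · ♕ ♔ · · ♖│1
  ─────────────────
  a b c d e f g h



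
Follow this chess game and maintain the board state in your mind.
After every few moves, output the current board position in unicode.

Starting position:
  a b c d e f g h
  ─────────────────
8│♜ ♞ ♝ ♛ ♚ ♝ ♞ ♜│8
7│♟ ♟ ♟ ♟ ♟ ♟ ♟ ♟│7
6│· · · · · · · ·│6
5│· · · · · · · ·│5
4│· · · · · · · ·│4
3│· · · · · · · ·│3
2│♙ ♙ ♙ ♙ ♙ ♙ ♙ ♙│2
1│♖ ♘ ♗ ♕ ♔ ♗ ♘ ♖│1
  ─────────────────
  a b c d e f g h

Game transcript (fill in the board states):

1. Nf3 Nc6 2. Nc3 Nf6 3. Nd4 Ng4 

  a b c d e f g h
  ─────────────────
8│♜ · ♝ ♛ ♚ ♝ · ♜│8
7│♟ ♟ ♟ ♟ ♟ ♟ ♟ ♟│7
6│· · ♞ · · · · ·│6
5│· · · · · · · ·│5
4│· · · ♘ · · ♞ ·│4
3│· · ♘ · · · · ·│3
2│♙ ♙ ♙ ♙ ♙ ♙ ♙ ♙│2
1│♖ · ♗ ♕ ♔ ♗ · ♖│1
  ─────────────────
  a b c d e f g h

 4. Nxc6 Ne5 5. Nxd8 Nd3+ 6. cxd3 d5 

  a b c d e f g h
  ─────────────────
8│♜ · ♝ ♘ ♚ ♝ · ♜│8
7│♟ ♟ ♟ · ♟ ♟ ♟ ♟│7
6│· · · · · · · ·│6
5│· · · ♟ · · · ·│5
4│· · · · · · · ·│4
3│· · ♘ ♙ · · · ·│3
2│♙ ♙ · ♙ ♙ ♙ ♙ ♙│2
1│♖ · ♗ ♕ ♔ ♗ · ♖│1
  ─────────────────
  a b c d e f g h

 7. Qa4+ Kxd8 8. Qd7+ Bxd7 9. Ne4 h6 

  a b c d e f g h
  ─────────────────
8│♜ · · ♚ · ♝ · ♜│8
7│♟ ♟ ♟ ♝ ♟ ♟ ♟ ·│7
6│· · · · · · · ♟│6
5│· · · ♟ · · · ·│5
4│· · · · ♘ · · ·│4
3│· · · ♙ · · · ·│3
2│♙ ♙ · ♙ ♙ ♙ ♙ ♙│2
1│♖ · ♗ · ♔ ♗ · ♖│1
  ─────────────────
  a b c d e f g h

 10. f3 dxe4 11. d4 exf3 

  a b c d e f g h
  ─────────────────
8│♜ · · ♚ · ♝ · ♜│8
7│♟ ♟ ♟ ♝ ♟ ♟ ♟ ·│7
6│· · · · · · · ♟│6
5│· · · · · · · ·│5
4│· · · ♙ · · · ·│4
3│· · · · · ♟ · ·│3
2│♙ ♙ · ♙ ♙ · ♙ ♙│2
1│♖ · ♗ · ♔ ♗ · ♖│1
  ─────────────────
  a b c d e f g h


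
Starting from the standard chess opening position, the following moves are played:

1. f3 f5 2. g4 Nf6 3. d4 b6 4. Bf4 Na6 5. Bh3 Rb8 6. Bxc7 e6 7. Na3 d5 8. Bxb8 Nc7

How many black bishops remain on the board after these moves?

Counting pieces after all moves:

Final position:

  a b c d e f g h
  ─────────────────
8│· ♗ ♝ ♛ ♚ ♝ · ♜│8
7│♟ · ♞ · · · ♟ ♟│7
6│· ♟ · · ♟ ♞ · ·│6
5│· · · ♟ · ♟ · ·│5
4│· · · ♙ · · ♙ ·│4
3│♘ · · · · ♙ · ♗│3
2│♙ ♙ ♙ · ♙ · · ♙│2
1│♖ · · ♕ ♔ · ♘ ♖│1
  ─────────────────
  a b c d e f g h


2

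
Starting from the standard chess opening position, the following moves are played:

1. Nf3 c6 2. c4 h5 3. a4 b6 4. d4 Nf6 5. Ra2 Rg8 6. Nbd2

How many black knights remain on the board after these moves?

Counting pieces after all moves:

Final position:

  a b c d e f g h
  ─────────────────
8│♜ ♞ ♝ ♛ ♚ ♝ ♜ ·│8
7│♟ · · ♟ ♟ ♟ ♟ ·│7
6│· ♟ ♟ · · ♞ · ·│6
5│· · · · · · · ♟│5
4│♙ · ♙ ♙ · · · ·│4
3│· · · · · ♘ · ·│3
2│♖ ♙ · ♘ ♙ ♙ ♙ ♙│2
1│· · ♗ ♕ ♔ ♗ · ♖│1
  ─────────────────
  a b c d e f g h


2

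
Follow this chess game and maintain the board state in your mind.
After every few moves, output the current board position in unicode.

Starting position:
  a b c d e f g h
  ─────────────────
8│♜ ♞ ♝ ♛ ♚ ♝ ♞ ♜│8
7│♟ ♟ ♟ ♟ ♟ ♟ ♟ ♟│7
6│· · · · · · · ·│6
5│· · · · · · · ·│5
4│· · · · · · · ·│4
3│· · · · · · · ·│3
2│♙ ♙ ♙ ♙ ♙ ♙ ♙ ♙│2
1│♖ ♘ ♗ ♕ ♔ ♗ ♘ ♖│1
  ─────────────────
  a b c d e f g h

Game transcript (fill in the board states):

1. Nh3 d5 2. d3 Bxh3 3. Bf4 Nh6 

  a b c d e f g h
  ─────────────────
8│♜ ♞ · ♛ ♚ ♝ · ♜│8
7│♟ ♟ ♟ · ♟ ♟ ♟ ♟│7
6│· · · · · · · ♞│6
5│· · · ♟ · · · ·│5
4│· · · · · ♗ · ·│4
3│· · · ♙ · · · ♝│3
2│♙ ♙ ♙ · ♙ ♙ ♙ ♙│2
1│♖ ♘ · ♕ ♔ ♗ · ♖│1
  ─────────────────
  a b c d e f g h

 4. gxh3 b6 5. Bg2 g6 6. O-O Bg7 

  a b c d e f g h
  ─────────────────
8│♜ ♞ · ♛ ♚ · · ♜│8
7│♟ · ♟ · ♟ ♟ ♝ ♟│7
6│· ♟ · · · · ♟ ♞│6
5│· · · ♟ · · · ·│5
4│· · · · · ♗ · ·│4
3│· · · ♙ · · · ♙│3
2│♙ ♙ ♙ · ♙ ♙ ♗ ♙│2
1│♖ ♘ · ♕ · ♖ ♔ ·│1
  ─────────────────
  a b c d e f g h

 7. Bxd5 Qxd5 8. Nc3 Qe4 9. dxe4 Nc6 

  a b c d e f g h
  ─────────────────
8│♜ · · · ♚ · · ♜│8
7│♟ · ♟ · ♟ ♟ ♝ ♟│7
6│· ♟ ♞ · · · ♟ ♞│6
5│· · · · · · · ·│5
4│· · · · ♙ ♗ · ·│4
3│· · ♘ · · · · ♙│3
2│♙ ♙ ♙ · ♙ ♙ · ♙│2
1│♖ · · ♕ · ♖ ♔ ·│1
  ─────────────────
  a b c d e f g h

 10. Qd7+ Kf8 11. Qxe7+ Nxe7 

  a b c d e f g h
  ─────────────────
8│♜ · · · · ♚ · ♜│8
7│♟ · ♟ · ♞ ♟ ♝ ♟│7
6│· ♟ · · · · ♟ ♞│6
5│· · · · · · · ·│5
4│· · · · ♙ ♗ · ·│4
3│· · ♘ · · · · ♙│3
2│♙ ♙ ♙ · ♙ ♙ · ♙│2
1│♖ · · · · ♖ ♔ ·│1
  ─────────────────
  a b c d e f g h


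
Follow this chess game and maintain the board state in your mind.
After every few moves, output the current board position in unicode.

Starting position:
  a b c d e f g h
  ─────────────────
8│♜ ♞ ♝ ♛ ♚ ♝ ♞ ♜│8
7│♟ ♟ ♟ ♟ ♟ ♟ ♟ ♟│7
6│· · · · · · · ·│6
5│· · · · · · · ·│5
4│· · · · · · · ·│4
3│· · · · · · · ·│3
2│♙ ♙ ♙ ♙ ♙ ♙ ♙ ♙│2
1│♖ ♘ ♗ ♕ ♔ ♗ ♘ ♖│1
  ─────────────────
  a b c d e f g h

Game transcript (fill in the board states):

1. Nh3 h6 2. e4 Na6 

  a b c d e f g h
  ─────────────────
8│♜ · ♝ ♛ ♚ ♝ ♞ ♜│8
7│♟ ♟ ♟ ♟ ♟ ♟ ♟ ·│7
6│♞ · · · · · · ♟│6
5│· · · · · · · ·│5
4│· · · · ♙ · · ·│4
3│· · · · · · · ♘│3
2│♙ ♙ ♙ ♙ · ♙ ♙ ♙│2
1│♖ ♘ ♗ ♕ ♔ ♗ · ♖│1
  ─────────────────
  a b c d e f g h

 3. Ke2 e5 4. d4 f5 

  a b c d e f g h
  ─────────────────
8│♜ · ♝ ♛ ♚ ♝ ♞ ♜│8
7│♟ ♟ ♟ ♟ · · ♟ ·│7
6│♞ · · · · · · ♟│6
5│· · · · ♟ ♟ · ·│5
4│· · · ♙ ♙ · · ·│4
3│· · · · · · · ♘│3
2│♙ ♙ ♙ · ♔ ♙ ♙ ♙│2
1│♖ ♘ ♗ ♕ · ♗ · ♖│1
  ─────────────────
  a b c d e f g h

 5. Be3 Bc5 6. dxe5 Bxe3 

  a b c d e f g h
  ─────────────────
8│♜ · ♝ ♛ ♚ · ♞ ♜│8
7│♟ ♟ ♟ ♟ · · ♟ ·│7
6│♞ · · · · · · ♟│6
5│· · · · ♙ ♟ · ·│5
4│· · · · ♙ · · ·│4
3│· · · · ♝ · · ♘│3
2│♙ ♙ ♙ · ♔ ♙ ♙ ♙│2
1│♖ ♘ · ♕ · ♗ · ♖│1
  ─────────────────
  a b c d e f g h

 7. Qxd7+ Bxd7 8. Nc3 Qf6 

  a b c d e f g h
  ─────────────────
8│♜ · · · ♚ · ♞ ♜│8
7│♟ ♟ ♟ ♝ · · ♟ ·│7
6│♞ · · · · ♛ · ♟│6
5│· · · · ♙ ♟ · ·│5
4│· · · · ♙ · · ·│4
3│· · ♘ · ♝ · · ♘│3
2│♙ ♙ ♙ · ♔ ♙ ♙ ♙│2
1│♖ · · · · ♗ · ♖│1
  ─────────────────
  a b c d e f g h

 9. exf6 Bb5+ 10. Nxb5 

  a b c d e f g h
  ─────────────────
8│♜ · · · ♚ · ♞ ♜│8
7│♟ ♟ ♟ · · · ♟ ·│7
6│♞ · · · · ♙ · ♟│6
5│· ♘ · · · ♟ · ·│5
4│· · · · ♙ · · ·│4
3│· · · · ♝ · · ♘│3
2│♙ ♙ ♙ · ♔ ♙ ♙ ♙│2
1│♖ · · · · ♗ · ♖│1
  ─────────────────
  a b c d e f g h


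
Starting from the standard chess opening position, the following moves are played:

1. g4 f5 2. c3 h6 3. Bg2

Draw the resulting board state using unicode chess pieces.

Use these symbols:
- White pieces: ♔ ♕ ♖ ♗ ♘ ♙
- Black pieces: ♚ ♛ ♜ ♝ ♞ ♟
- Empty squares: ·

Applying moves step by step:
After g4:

♜ ♞ ♝ ♛ ♚ ♝ ♞ ♜
♟ ♟ ♟ ♟ ♟ ♟ ♟ ♟
· · · · · · · ·
· · · · · · · ·
· · · · · · ♙ ·
· · · · · · · ·
♙ ♙ ♙ ♙ ♙ ♙ · ♙
♖ ♘ ♗ ♕ ♔ ♗ ♘ ♖


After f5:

♜ ♞ ♝ ♛ ♚ ♝ ♞ ♜
♟ ♟ ♟ ♟ ♟ · ♟ ♟
· · · · · · · ·
· · · · · ♟ · ·
· · · · · · ♙ ·
· · · · · · · ·
♙ ♙ ♙ ♙ ♙ ♙ · ♙
♖ ♘ ♗ ♕ ♔ ♗ ♘ ♖


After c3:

♜ ♞ ♝ ♛ ♚ ♝ ♞ ♜
♟ ♟ ♟ ♟ ♟ · ♟ ♟
· · · · · · · ·
· · · · · ♟ · ·
· · · · · · ♙ ·
· · ♙ · · · · ·
♙ ♙ · ♙ ♙ ♙ · ♙
♖ ♘ ♗ ♕ ♔ ♗ ♘ ♖


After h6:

♜ ♞ ♝ ♛ ♚ ♝ ♞ ♜
♟ ♟ ♟ ♟ ♟ · ♟ ·
· · · · · · · ♟
· · · · · ♟ · ·
· · · · · · ♙ ·
· · ♙ · · · · ·
♙ ♙ · ♙ ♙ ♙ · ♙
♖ ♘ ♗ ♕ ♔ ♗ ♘ ♖


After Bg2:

♜ ♞ ♝ ♛ ♚ ♝ ♞ ♜
♟ ♟ ♟ ♟ ♟ · ♟ ·
· · · · · · · ♟
· · · · · ♟ · ·
· · · · · · ♙ ·
· · ♙ · · · · ·
♙ ♙ · ♙ ♙ ♙ ♗ ♙
♖ ♘ ♗ ♕ ♔ · ♘ ♖



  a b c d e f g h
  ─────────────────
8│♜ ♞ ♝ ♛ ♚ ♝ ♞ ♜│8
7│♟ ♟ ♟ ♟ ♟ · ♟ ·│7
6│· · · · · · · ♟│6
5│· · · · · ♟ · ·│5
4│· · · · · · ♙ ·│4
3│· · ♙ · · · · ·│3
2│♙ ♙ · ♙ ♙ ♙ ♗ ♙│2
1│♖ ♘ ♗ ♕ ♔ · ♘ ♖│1
  ─────────────────
  a b c d e f g h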